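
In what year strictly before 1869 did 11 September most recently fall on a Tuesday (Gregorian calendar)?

1866

From one year to the next, a fixed date's weekday advances by 1, or by 2 when a Feb 29 lies between the two dates.
1869: September 11 is Saturday.
1868: Friday (−1)
1867: Wednesday (−2)
1866: Tuesday (−1)
11 September falls on a Tuesday in 1866.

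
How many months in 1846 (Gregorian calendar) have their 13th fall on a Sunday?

2

Check the 13th of each month of 1846: Jan 13: Tue, Feb 13: Fri, Mar 13: Fri, Apr 13: Mon, May 13: Wed, Jun 13: Sat, Jul 13: Mon, Aug 13: Thu, Sep 13: Sun, Oct 13: Tue, Nov 13: Fri, Dec 13: Sun.
Sunday occurs in September, December — 2 months.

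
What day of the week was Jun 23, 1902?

January 1, 1902 is a Wednesday.
June 23 is day 174 of the year, i.e. 173 days after Jan 1.
173 mod 7 = 5, so advance 5 weekdays from Wednesday: Monday.

Monday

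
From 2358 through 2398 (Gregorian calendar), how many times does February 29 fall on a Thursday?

Leap years in 2358–2398: 10 of them.
Feb 29 weekday advances by 5 (mod 7) from one leap year to the next four years later (or differs when a century non-leap intervenes).
Leap-day weekdays: 2360:Mon 2364:Sat 2368:Thu✓ 2372:Tue 2376:Sun 2380:Fri 2384:Wed 2388:Mon 2392:Sat 2396:Thu✓
Thursday: 2368, 2396 → 2.

2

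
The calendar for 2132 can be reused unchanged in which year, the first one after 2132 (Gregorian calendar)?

2160

Two years share a calendar iff Jan 1 falls on the same weekday and both are leap or both are common. 2132: Jan 1 is Tuesday, leap year.
2133: Jan 1 Thursday, common
2134: Jan 1 Friday, common
2135: Jan 1 Saturday, common
2136: Jan 1 Sunday, leap
2137: Jan 1 Tuesday, common
2138: Jan 1 Wednesday, common
2139: Jan 1 Thursday, common
2140: Jan 1 Friday, leap
2141: Jan 1 Sunday, common
2142: Jan 1 Monday, common
2143: Jan 1 Tuesday, common
2144: Jan 1 Wednesday, leap
2145: Jan 1 Friday, common
2146: Jan 1 Saturday, common
2147: Jan 1 Sunday, common
2148: Jan 1 Monday, leap
2149: Jan 1 Wednesday, common
2150: Jan 1 Thursday, common
2151: Jan 1 Friday, common
2152: Jan 1 Saturday, leap
2153: Jan 1 Monday, common
2154: Jan 1 Tuesday, common
2155: Jan 1 Wednesday, common
2156: Jan 1 Thursday, leap
2157: Jan 1 Saturday, common
2158: Jan 1 Sunday, common
2159: Jan 1 Monday, common
2160: Jan 1 Tuesday, leap
2160 matches on both conditions.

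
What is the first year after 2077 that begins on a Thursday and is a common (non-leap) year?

2082

Jan 1 advances by 2 weekdays after a leap year and by 1 after a common year.
2077: Jan 1 is Friday.
2078: Saturday
2079: Sunday
2080: Monday (leap)
2081: Wednesday
2082: Thursday
2082 begins on a Thursday and is a common year.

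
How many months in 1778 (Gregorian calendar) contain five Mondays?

A month of length L has five Mondays iff its first Monday is on day ≤ L−28 (so day 1–3 in a 31-day month, 1–2 in a 30-day month, day 1 in a leap February).
Checking each month of 1778: Jan starts Thu (31d); Feb starts Sun (28d); Mar starts Sun (31d) ✓; Apr starts Wed (30d); May starts Fri (31d); Jun starts Mon (30d) ✓; Jul starts Wed (31d); Aug starts Sat (31d) ✓; Sep starts Tue (30d); Oct starts Thu (31d); Nov starts Sun (30d) ✓; Dec starts Tue (31d).
Five-Monday months: March, June, August, November → 4.

4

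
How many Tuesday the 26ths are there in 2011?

Check the 26th of each month of 2011: Jan 26: Wed, Feb 26: Sat, Mar 26: Sat, Apr 26: Tue, May 26: Thu, Jun 26: Sun, Jul 26: Tue, Aug 26: Fri, Sep 26: Mon, Oct 26: Wed, Nov 26: Sat, Dec 26: Mon.
Tuesday occurs in April, July — 2 months.

2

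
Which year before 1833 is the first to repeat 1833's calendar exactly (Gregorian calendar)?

Two years share a calendar iff Jan 1 falls on the same weekday and both are leap or both are common. 1833: Jan 1 is Tuesday, common year.
1832: Jan 1 Sunday, leap
1831: Jan 1 Saturday, common
1830: Jan 1 Friday, common
1829: Jan 1 Thursday, common
1828: Jan 1 Tuesday, leap
1827: Jan 1 Monday, common
1826: Jan 1 Sunday, common
1825: Jan 1 Saturday, common
1824: Jan 1 Thursday, leap
1823: Jan 1 Wednesday, common
1822: Jan 1 Tuesday, common
1822 matches on both conditions.

1822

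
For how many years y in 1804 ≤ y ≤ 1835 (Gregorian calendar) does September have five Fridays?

8

September has 30 days; it has five Fridays when Friday falls among the first (month-length − 28) days — i.e. when September 1 is one of Friday/Thursday.
September 1 by year: 1804:Sat 1805:Sun 1806:Mon 1807:Tue 1808:Thu✓ 1809:Fri✓ 1810:Sat 1811:Sun 1812:Tue 1813:Wed 1814:Thu✓ 1815:Fri✓ 1816:Sun 1817:Mon 1818:Tue 1819:Wed 1820:Fri✓ 1821:Sat 1822:Sun 1823:Mon 1824:Wed 1825:Thu✓ 1826:Fri✓ 1827:Sat 1828:Mon 1829:Tue 1830:Wed 1831:Thu✓ 1832:Sat 1833:Sun 1834:Mon 1835:Tue
Years with five Fridays: 1808, 1809, 1814, 1815, 1820, 1825, 1826, 1831 → 8.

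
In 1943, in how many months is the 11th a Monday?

2

Check the 11th of each month of 1943: Jan 11: Mon, Feb 11: Thu, Mar 11: Thu, Apr 11: Sun, May 11: Tue, Jun 11: Fri, Jul 11: Sun, Aug 11: Wed, Sep 11: Sat, Oct 11: Mon, Nov 11: Thu, Dec 11: Sat.
Monday occurs in January, October — 2 months.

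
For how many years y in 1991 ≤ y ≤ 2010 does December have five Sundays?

8

December has 31 days; it has five Sundays when Sunday falls among the first (month-length − 28) days — i.e. when December 1 is one of Sunday/Saturday/Friday.
December 1 by year: 1991:Sun✓ 1992:Tue 1993:Wed 1994:Thu 1995:Fri✓ 1996:Sun✓ 1997:Mon 1998:Tue 1999:Wed 2000:Fri✓ 2001:Sat✓ 2002:Sun✓ 2003:Mon 2004:Wed 2005:Thu 2006:Fri✓ 2007:Sat✓ 2008:Mon 2009:Tue 2010:Wed
Years with five Sundays: 1991, 1995, 1996, 2000, 2001, 2002, 2006, 2007 → 8.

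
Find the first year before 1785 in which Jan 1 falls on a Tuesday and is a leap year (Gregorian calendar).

1760

Jan 1 advances by 2 weekdays after a leap year and by 1 after a common year.
1785: Jan 1 is Saturday.
1784: Thursday (leap)
1783: Wednesday
1782: Tuesday
1781: Monday
1780: Saturday (leap)
1779: Friday
1778: Thursday
1777: Wednesday
1776: Monday (leap)
1775: Sunday
1774: Saturday
1773: Friday
1772: Wednesday (leap)
1771: Tuesday
1770: Monday
1769: Sunday
1768: Friday (leap)
1767: Thursday
1766: Wednesday
1765: Tuesday
1764: Sunday (leap)
1763: Saturday
1762: Friday
1761: Thursday
1760: Tuesday (leap)
1760 begins on a Tuesday and is a leap year.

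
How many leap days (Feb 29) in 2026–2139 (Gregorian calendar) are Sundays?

4

Leap years in 2026–2139: 27 of them.
Feb 29 weekday advances by 5 (mod 7) from one leap year to the next four years later (or differs when a century non-leap intervenes).
Leap-day weekdays: 2028:Tue 2032:Sun✓ 2036:Fri 2040:Wed 2044:Mon 2048:Sat 2052:Thu 2056:Tue 2060:Sun✓ 2064:Fri 2068:Wed 2072:Mon 2076:Sat 2080:Thu 2084:Tue 2088:Sun✓ 2092:Fri 2096:Wed 2104:Fri 2108:Wed 2112:Mon 2116:Sat 2120:Thu 2124:Tue 2128:Sun✓ 2132:Fri 2136:Wed
Sunday: 2032, 2060, 2088, 2128 → 4.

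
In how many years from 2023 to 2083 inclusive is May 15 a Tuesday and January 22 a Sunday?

2

Check each year's weekday for May 15 and January 22:
  2023: Mon/Sun  2024: Wed/Mon  2025: Thu/Wed  2026: Fri/Thu  2027: Sat/Fri  2028: Mon/Sat  2029: Tue/Mon  2030: Wed/Tue  2031: Thu/Wed  2032: Sat/Thu  2033: Sun/Sat  2034: Mon/Sun  2035: Tue/Mon  2036: Thu/Tue  …(33 more)…  2070: Thu/Wed  2071: Fri/Thu  2072: Sun/Fri  2073: Mon/Sun  2074: Tue/Mon  2075: Wed/Tue  2076: Fri/Wed  2077: Sat/Fri  2078: Sun/Sat  2079: Mon/Sun  2080: Wed/Mon  2081: Thu/Wed  2082: Fri/Thu  2083: Sat/Fri
Both conditions hold in: 2040, 2068 — 2.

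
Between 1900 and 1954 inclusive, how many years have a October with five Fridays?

24

October has 31 days; it has five Fridays when Friday falls among the first (month-length − 28) days — i.e. when October 1 is one of Friday/Thursday/Wednesday.
October 1 by year: 1900:Mon 1901:Tue 1902:Wed✓ 1903:Thu✓ 1904:Sat 1905:Sun 1906:Mon 1907:Tue 1908:Thu✓ 1909:Fri✓ 1910:Sat 1911:Sun 1912:Tue 1913:Wed✓ 1914:Thu✓ …(25 more)… 1940:Tue 1941:Wed✓ 1942:Thu✓ 1943:Fri✓ 1944:Sun 1945:Mon 1946:Tue 1947:Wed✓ 1948:Fri✓ 1949:Sat 1950:Sun 1951:Mon 1952:Wed✓ 1953:Thu✓ 1954:Fri✓
Years with five Fridays: 1902, 1903, 1908, 1909, 1913, 1914, 1915, 1919, 1920, 1924, 1925, 1926, 1930, 1931, 1936, 1937, 1941, 1942, 1943, 1947, 1948, 1952, 1953, 1954 → 24.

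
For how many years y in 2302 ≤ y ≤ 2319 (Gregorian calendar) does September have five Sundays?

September has 30 days; it has five Sundays when Sunday falls among the first (month-length − 28) days — i.e. when September 1 is one of Sunday/Saturday.
September 1 by year: 2302:Mon 2303:Tue 2304:Thu 2305:Fri 2306:Sat✓ 2307:Sun✓ 2308:Tue 2309:Wed 2310:Thu 2311:Fri 2312:Sun✓ 2313:Mon 2314:Tue 2315:Wed 2316:Fri 2317:Sat✓ 2318:Sun✓ 2319:Mon
Years with five Sundays: 2306, 2307, 2312, 2317, 2318 → 5.

5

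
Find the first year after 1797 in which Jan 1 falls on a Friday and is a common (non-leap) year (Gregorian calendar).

1802

Jan 1 advances by 2 weekdays after a leap year and by 1 after a common year.
1797: Jan 1 is Sunday.
1798: Monday
1799: Tuesday
1800: Wednesday
1801: Thursday
1802: Friday
1802 begins on a Friday and is a common year.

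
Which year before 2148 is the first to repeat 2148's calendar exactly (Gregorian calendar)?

Two years share a calendar iff Jan 1 falls on the same weekday and both are leap or both are common. 2148: Jan 1 is Monday, leap year.
2147: Jan 1 Sunday, common
2146: Jan 1 Saturday, common
2145: Jan 1 Friday, common
2144: Jan 1 Wednesday, leap
2143: Jan 1 Tuesday, common
2142: Jan 1 Monday, common
2141: Jan 1 Sunday, common
2140: Jan 1 Friday, leap
2139: Jan 1 Thursday, common
2138: Jan 1 Wednesday, common
2137: Jan 1 Tuesday, common
2136: Jan 1 Sunday, leap
2135: Jan 1 Saturday, common
2134: Jan 1 Friday, common
2133: Jan 1 Thursday, common
2132: Jan 1 Tuesday, leap
2131: Jan 1 Monday, common
2130: Jan 1 Sunday, common
2129: Jan 1 Saturday, common
2128: Jan 1 Thursday, leap
2127: Jan 1 Wednesday, common
2126: Jan 1 Tuesday, common
2125: Jan 1 Monday, common
2124: Jan 1 Saturday, leap
2123: Jan 1 Friday, common
2122: Jan 1 Thursday, common
2121: Jan 1 Wednesday, common
2120: Jan 1 Monday, leap
2120 matches on both conditions.

2120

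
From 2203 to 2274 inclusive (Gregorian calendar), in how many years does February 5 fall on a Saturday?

Track February 5's weekday year by year (advancing +1, or +2 across a Feb 29):
  2203: Sat ✓  2204: Sun (+1)  2205: Tue (+2)  2206: Wed (+1)  2207: Thu (+1)
  2208: Fri (+1)  2209: Sun (+2)  2210: Mon (+1)  2211: Tue (+1)  2212: Wed (+1)
  2213: Fri (+2)  2214: Sat (+1) ✓  2215: Sun (+1)  2216: Mon (+1)  … (44 more years) …
  2261: Tue (+2)  2262: Wed (+1)  2263: Thu (+1)  2264: Fri (+1)  2265: Sun (+2)
  2266: Mon (+1)  2267: Tue (+1)  2268: Wed (+1)  2269: Fri (+2)  2270: Sat (+1) ✓
  2271: Sun (+1)  2272: Mon (+1)  2273: Wed (+2)  2274: Thu (+1)
Saturday years: 2203, 2214, 2220, 2225, 2231, 2242, 2248, 2253, 2259, 2270 — 10 in total.

10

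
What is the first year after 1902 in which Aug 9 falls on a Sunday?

From one year to the next, a fixed date's weekday advances by 1, or by 2 when a Feb 29 lies between the two dates.
1902: August 9 is Saturday.
1903: Sunday (+1)
Aug 9 falls on a Sunday in 1903.

1903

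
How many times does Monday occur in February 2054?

4

February 2054 has 28 days and begins on Sunday.
The first Monday is February 2.
Mondays fall on 2, 9, 16, 23 — that's 4.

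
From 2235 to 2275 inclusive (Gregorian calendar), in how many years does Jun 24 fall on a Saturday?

6

Track Jun 24's weekday year by year (advancing +1, or +2 across a Feb 29):
  2235: Wed  2236: Fri (+2)  2237: Sat (+1) ✓  2238: Sun (+1)  2239: Mon (+1)
  2240: Wed (+2)  2241: Thu (+1)  2242: Fri (+1)  2243: Sat (+1) ✓  2244: Mon (+2)
  2245: Tue (+1)  2246: Wed (+1)  2247: Thu (+1)  2248: Sat (+2) ✓  … (13 more years) …
  2262: Tue (+1)  2263: Wed (+1)  2264: Fri (+2)  2265: Sat (+1) ✓  2266: Sun (+1)
  2267: Mon (+1)  2268: Wed (+2)  2269: Thu (+1)  2270: Fri (+1)  2271: Sat (+1) ✓
  2272: Mon (+2)  2273: Tue (+1)  2274: Wed (+1)  2275: Thu (+1)
Saturday years: 2237, 2243, 2248, 2254, 2265, 2271 — 6 in total.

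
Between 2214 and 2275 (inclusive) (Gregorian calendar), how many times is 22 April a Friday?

9

Track 22 April's weekday year by year (advancing +1, or +2 across a Feb 29):
  2214: Fri ✓  2215: Sat (+1)  2216: Mon (+2)  2217: Tue (+1)  2218: Wed (+1)
  2219: Thu (+1)  2220: Sat (+2)  2221: Sun (+1)  2222: Mon (+1)  2223: Tue (+1)
  2224: Thu (+2)  2225: Fri (+1) ✓  2226: Sat (+1)  2227: Sun (+1)  … (34 more years) …
  2262: Tue (+1)  2263: Wed (+1)  2264: Fri (+2) ✓  2265: Sat (+1)  2266: Sun (+1)
  2267: Mon (+1)  2268: Wed (+2)  2269: Thu (+1)  2270: Fri (+1) ✓  2271: Sat (+1)
  2272: Mon (+2)  2273: Tue (+1)  2274: Wed (+1)  2275: Thu (+1)
Friday years: 2214, 2225, 2231, 2236, 2242, 2253, 2259, 2264, 2270 — 9 in total.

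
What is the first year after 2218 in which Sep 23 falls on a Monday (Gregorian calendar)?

2222

From one year to the next, a fixed date's weekday advances by 1, or by 2 when a Feb 29 lies between the two dates.
2218: September 23 is Wednesday.
2219: Thursday (+1)
2220: Saturday (+2)
2221: Sunday (+1)
2222: Monday (+1)
Sep 23 falls on a Monday in 2222.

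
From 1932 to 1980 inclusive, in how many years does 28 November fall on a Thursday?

Track 28 November's weekday year by year (advancing +1, or +2 across a Feb 29):
  1932: Mon  1933: Tue (+1)  1934: Wed (+1)  1935: Thu (+1) ✓  1936: Sat (+2)
  1937: Sun (+1)  1938: Mon (+1)  1939: Tue (+1)  1940: Thu (+2) ✓  1941: Fri (+1)
  1942: Sat (+1)  1943: Sun (+1)  1944: Tue (+2)  1945: Wed (+1)  … (21 more years) …
  1967: Tue (+1)  1968: Thu (+2) ✓  1969: Fri (+1)  1970: Sat (+1)  1971: Sun (+1)
  1972: Tue (+2)  1973: Wed (+1)  1974: Thu (+1) ✓  1975: Fri (+1)  1976: Sun (+2)
  1977: Mon (+1)  1978: Tue (+1)  1979: Wed (+1)  1980: Fri (+2)
Thursday years: 1935, 1940, 1946, 1957, 1963, 1968, 1974 — 7 in total.

7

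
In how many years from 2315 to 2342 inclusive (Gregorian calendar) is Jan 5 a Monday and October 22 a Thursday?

3

Check each year's weekday for Jan 5 and October 22:
  2315: Tue/Fri  2316: Wed/Sun  2317: Fri/Mon  2318: Sat/Tue  2319: Sun/Wed  2320: Mon/Fri  2321: Wed/Sat  2322: Thu/Sun  2323: Fri/Mon  2324: Sat/Wed  2325: Mon/Thu ✓  2326: Tue/Fri  2327: Wed/Sat  2328: Thu/Mon  2329: Sat/Tue  2330: Sun/Wed  2331: Mon/Thu ✓  2332: Tue/Sat  2333: Thu/Sun  2334: Fri/Mon  2335: Sat/Tue  2336: Sun/Thu  2337: Tue/Fri  2338: Wed/Sat  2339: Thu/Sun  2340: Fri/Tue  2341: Sun/Wed  2342: Mon/Thu ✓
Both conditions hold in: 2325, 2331, 2342 — 3.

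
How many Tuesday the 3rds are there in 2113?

Check the 3rd of each month of 2113: Jan 3: Tue, Feb 3: Fri, Mar 3: Fri, Apr 3: Mon, May 3: Wed, Jun 3: Sat, Jul 3: Mon, Aug 3: Thu, Sep 3: Sun, Oct 3: Tue, Nov 3: Fri, Dec 3: Sun.
Tuesday occurs in January, October — 2 months.

2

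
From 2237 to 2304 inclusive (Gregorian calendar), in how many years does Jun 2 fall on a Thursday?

Track Jun 2's weekday year by year (advancing +1, or +2 across a Feb 29):
  2237: Fri  2238: Sat (+1)  2239: Sun (+1)  2240: Tue (+2)  2241: Wed (+1)
  2242: Thu (+1) ✓  2243: Fri (+1)  2244: Sun (+2)  2245: Mon (+1)  2246: Tue (+1)
  2247: Wed (+1)  2248: Fri (+2)  2249: Sat (+1)  2250: Sun (+1)  … (40 more years) …
  2291: Tue (+1)  2292: Thu (+2) ✓  2293: Fri (+1)  2294: Sat (+1)  2295: Sun (+1)
  2296: Tue (+2)  2297: Wed (+1)  2298: Thu (+1) ✓  2299: Fri (+1)  2300: Sat (+1)
  2301: Sun (+1)  2302: Mon (+1)  2303: Tue (+1)  2304: Thu (+2) ✓
Thursday years: 2242, 2253, 2259, 2264, 2270, 2281, 2287, 2292, 2298, 2304 — 10 in total.

10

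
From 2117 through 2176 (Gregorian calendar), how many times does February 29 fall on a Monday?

2

Leap years in 2117–2176: 15 of them.
Feb 29 weekday advances by 5 (mod 7) from one leap year to the next four years later (or differs when a century non-leap intervenes).
Leap-day weekdays: 2120:Thu 2124:Tue 2128:Sun 2132:Fri 2136:Wed 2140:Mon✓ 2144:Sat 2148:Thu 2152:Tue 2156:Sun 2160:Fri 2164:Wed 2168:Mon✓ 2172:Sat 2176:Thu
Monday: 2140, 2168 → 2.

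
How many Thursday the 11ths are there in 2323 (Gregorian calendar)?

2

Check the 11th of each month of 2323: Jan 11: Thu, Feb 11: Sun, Mar 11: Sun, Apr 11: Wed, May 11: Fri, Jun 11: Mon, Jul 11: Wed, Aug 11: Sat, Sep 11: Tue, Oct 11: Thu, Nov 11: Sun, Dec 11: Tue.
Thursday occurs in January, October — 2 months.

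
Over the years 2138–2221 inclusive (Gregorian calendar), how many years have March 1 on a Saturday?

Track March 1's weekday year by year (advancing +1, or +2 across a Feb 29):
  2138: Sat ✓  2139: Sun (+1)  2140: Tue (+2)  2141: Wed (+1)  2142: Thu (+1)
  2143: Fri (+1)  2144: Sun (+2)  2145: Mon (+1)  2146: Tue (+1)  2147: Wed (+1)
  2148: Fri (+2)  2149: Sat (+1) ✓  2150: Sun (+1)  2151: Mon (+1)  … (56 more years) …
  2208: Tue (+2)  2209: Wed (+1)  2210: Thu (+1)  2211: Fri (+1)  2212: Sun (+2)
  2213: Mon (+1)  2214: Tue (+1)  2215: Wed (+1)  2216: Fri (+2)  2217: Sat (+1) ✓
  2218: Sun (+1)  2219: Mon (+1)  2220: Wed (+2)  2221: Thu (+1)
Saturday years: 2138, 2149, 2155, 2160, 2166, 2177, 2183, 2188, 2194, 2200, 2206, 2217 — 12 in total.

12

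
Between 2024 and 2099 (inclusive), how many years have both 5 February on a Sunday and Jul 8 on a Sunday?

Check each year's weekday for 5 February and Jul 8:
  2024: Mon/Mon  2025: Wed/Tue  2026: Thu/Wed  2027: Fri/Thu  2028: Sat/Sat  2029: Mon/Sun  2030: Tue/Mon  2031: Wed/Tue  2032: Thu/Thu  2033: Sat/Fri  2034: Sun/Sat  2035: Mon/Sun  2036: Tue/Tue  2037: Thu/Wed  …(48 more)…  2086: Tue/Mon  2087: Wed/Tue  2088: Thu/Thu  2089: Sat/Fri  2090: Sun/Sat  2091: Mon/Sun  2092: Tue/Tue  2093: Thu/Wed  2094: Fri/Thu  2095: Sat/Fri  2096: Sun/Sun ✓  2097: Tue/Mon  2098: Wed/Tue  2099: Thu/Wed
Both conditions hold in: 2040, 2068, 2096 — 3.

3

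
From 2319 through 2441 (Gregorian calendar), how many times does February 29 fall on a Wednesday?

5

Leap years in 2319–2441: 31 of them.
Feb 29 weekday advances by 5 (mod 7) from one leap year to the next four years later (or differs when a century non-leap intervenes).
Leap-day weekdays: 2320:Sun 2324:Fri 2328:Wed✓ 2332:Mon 2336:Sat 2340:Thu 2344:Tue 2348:Sun 2352:Fri 2356:Wed✓ 2360:Mon 2364:Sat 2368:Thu …(5 more)… 2392:Sat 2396:Thu 2400:Tue 2404:Sun 2408:Fri 2412:Wed✓ 2416:Mon 2420:Sat 2424:Thu 2428:Tue 2432:Sun 2436:Fri 2440:Wed✓
Wednesday: 2328, 2356, 2384, 2412, 2440 → 5.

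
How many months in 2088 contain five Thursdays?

5

A month of length L has five Thursdays iff its first Thursday is on day ≤ L−28 (so day 1–3 in a 31-day month, 1–2 in a 30-day month, day 1 in a leap February).
Checking each month of 2088: Jan starts Thu (31d) ✓; Feb starts Sun (29d); Mar starts Mon (31d); Apr starts Thu (30d) ✓; May starts Sat (31d); Jun starts Tue (30d); Jul starts Thu (31d) ✓; Aug starts Sun (31d); Sep starts Wed (30d) ✓; Oct starts Fri (31d); Nov starts Mon (30d); Dec starts Wed (31d) ✓.
Five-Thursday months: January, April, July, September, December → 5.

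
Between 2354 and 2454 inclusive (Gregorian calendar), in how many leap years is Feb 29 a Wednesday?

Leap years in 2354–2454: 25 of them.
Feb 29 weekday advances by 5 (mod 7) from one leap year to the next four years later (or differs when a century non-leap intervenes).
Leap-day weekdays: 2356:Wed✓ 2360:Mon 2364:Sat 2368:Thu 2372:Tue 2376:Sun 2380:Fri 2384:Wed✓ 2388:Mon 2392:Sat 2396:Thu 2400:Tue 2404:Sun 2408:Fri 2412:Wed✓ 2416:Mon 2420:Sat 2424:Thu 2428:Tue 2432:Sun 2436:Fri 2440:Wed✓ 2444:Mon 2448:Sat 2452:Thu
Wednesday: 2356, 2384, 2412, 2440 → 4.

4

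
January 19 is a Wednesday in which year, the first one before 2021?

2011

From one year to the next, a fixed date's weekday advances by 1, or by 2 when a Feb 29 lies between the two dates.
2021: January 19 is Tuesday.
2020: Sunday (−2)
2019: Saturday (−1)
2018: Friday (−1)
2017: Thursday (−1)
2016: Tuesday (−2)
2015: Monday (−1)
2014: Sunday (−1)
2013: Saturday (−1)
2012: Thursday (−2)
2011: Wednesday (−1)
January 19 falls on a Wednesday in 2011.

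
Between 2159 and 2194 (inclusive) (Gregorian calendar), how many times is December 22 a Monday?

Track December 22's weekday year by year (advancing +1, or +2 across a Feb 29):
  2159: Sat  2160: Mon (+2) ✓  2161: Tue (+1)  2162: Wed (+1)  2163: Thu (+1)
  2164: Sat (+2)  2165: Sun (+1)  2166: Mon (+1) ✓  2167: Tue (+1)  2168: Thu (+2)
  2169: Fri (+1)  2170: Sat (+1)  2171: Sun (+1)  2172: Tue (+2)  … (8 more years) …
  2181: Sat (+1)  2182: Sun (+1)  2183: Mon (+1) ✓  2184: Wed (+2)  2185: Thu (+1)
  2186: Fri (+1)  2187: Sat (+1)  2188: Mon (+2) ✓  2189: Tue (+1)  2190: Wed (+1)
  2191: Thu (+1)  2192: Sat (+2)  2193: Sun (+1)  2194: Mon (+1) ✓
Monday years: 2160, 2166, 2177, 2183, 2188, 2194 — 6 in total.

6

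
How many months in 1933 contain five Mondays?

A month of length L has five Mondays iff its first Monday is on day ≤ L−28 (so day 1–3 in a 31-day month, 1–2 in a 30-day month, day 1 in a leap February).
Checking each month of 1933: Jan starts Sun (31d) ✓; Feb starts Wed (28d); Mar starts Wed (31d); Apr starts Sat (30d); May starts Mon (31d) ✓; Jun starts Thu (30d); Jul starts Sat (31d) ✓; Aug starts Tue (31d); Sep starts Fri (30d); Oct starts Sun (31d) ✓; Nov starts Wed (30d); Dec starts Fri (31d).
Five-Monday months: January, May, July, October → 4.

4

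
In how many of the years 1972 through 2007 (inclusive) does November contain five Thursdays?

12

November has 30 days; it has five Thursdays when Thursday falls among the first (month-length − 28) days — i.e. when November 1 is one of Thursday/Wednesday.
November 1 by year: 1972:Wed✓ 1973:Thu✓ 1974:Fri 1975:Sat 1976:Mon 1977:Tue 1978:Wed✓ 1979:Thu✓ 1980:Sat 1981:Sun 1982:Mon 1983:Tue 1984:Thu✓ 1985:Fri 1986:Sat …(6 more)… 1993:Mon 1994:Tue 1995:Wed✓ 1996:Fri 1997:Sat 1998:Sun 1999:Mon 2000:Wed✓ 2001:Thu✓ 2002:Fri 2003:Sat 2004:Mon 2005:Tue 2006:Wed✓ 2007:Thu✓
Years with five Thursdays: 1972, 1973, 1978, 1979, 1984, 1989, 1990, 1995, 2000, 2001, 2006, 2007 → 12.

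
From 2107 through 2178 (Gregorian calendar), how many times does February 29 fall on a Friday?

2

Leap years in 2107–2178: 18 of them.
Feb 29 weekday advances by 5 (mod 7) from one leap year to the next four years later (or differs when a century non-leap intervenes).
Leap-day weekdays: 2108:Wed 2112:Mon 2116:Sat 2120:Thu 2124:Tue 2128:Sun 2132:Fri✓ 2136:Wed 2140:Mon 2144:Sat 2148:Thu 2152:Tue 2156:Sun 2160:Fri✓ 2164:Wed 2168:Mon 2172:Sat 2176:Thu
Friday: 2132, 2160 → 2.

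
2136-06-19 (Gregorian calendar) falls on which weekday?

Tuesday

January 1, 2136 is a Sunday.
June 19 is day 171 of the year, i.e. 170 days after Jan 1.
170 mod 7 = 2, so advance 2 weekdays from Sunday: Tuesday.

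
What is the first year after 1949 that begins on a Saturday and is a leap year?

1972

Jan 1 advances by 2 weekdays after a leap year and by 1 after a common year.
1949: Jan 1 is Saturday.
1950: Sunday
1951: Monday
1952: Tuesday (leap)
1953: Thursday
1954: Friday
1955: Saturday
1956: Sunday (leap)
1957: Tuesday
1958: Wednesday
1959: Thursday
1960: Friday (leap)
1961: Sunday
1962: Monday
1963: Tuesday
1964: Wednesday (leap)
1965: Friday
1966: Saturday
1967: Sunday
1968: Monday (leap)
1969: Wednesday
1970: Thursday
1971: Friday
1972: Saturday (leap)
1972 begins on a Saturday and is a leap year.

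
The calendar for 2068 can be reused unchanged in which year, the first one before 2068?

Two years share a calendar iff Jan 1 falls on the same weekday and both are leap or both are common. 2068: Jan 1 is Sunday, leap year.
2067: Jan 1 Saturday, common
2066: Jan 1 Friday, common
2065: Jan 1 Thursday, common
2064: Jan 1 Tuesday, leap
2063: Jan 1 Monday, common
2062: Jan 1 Sunday, common
2061: Jan 1 Saturday, common
2060: Jan 1 Thursday, leap
2059: Jan 1 Wednesday, common
2058: Jan 1 Tuesday, common
2057: Jan 1 Monday, common
2056: Jan 1 Saturday, leap
2055: Jan 1 Friday, common
2054: Jan 1 Thursday, common
2053: Jan 1 Wednesday, common
2052: Jan 1 Monday, leap
2051: Jan 1 Sunday, common
2050: Jan 1 Saturday, common
2049: Jan 1 Friday, common
2048: Jan 1 Wednesday, leap
2047: Jan 1 Tuesday, common
2046: Jan 1 Monday, common
2045: Jan 1 Sunday, common
2044: Jan 1 Friday, leap
2043: Jan 1 Thursday, common
2042: Jan 1 Wednesday, common
2041: Jan 1 Tuesday, common
2040: Jan 1 Sunday, leap
2040 matches on both conditions.

2040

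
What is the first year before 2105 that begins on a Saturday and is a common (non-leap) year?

2101

Jan 1 advances by 2 weekdays after a leap year and by 1 after a common year.
2105: Jan 1 is Thursday.
2104: Tuesday (leap)
2103: Monday
2102: Sunday
2101: Saturday
2101 begins on a Saturday and is a common year.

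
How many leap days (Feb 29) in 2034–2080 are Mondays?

Leap years in 2034–2080: 12 of them.
Feb 29 weekday advances by 5 (mod 7) from one leap year to the next four years later (or differs when a century non-leap intervenes).
Leap-day weekdays: 2036:Fri 2040:Wed 2044:Mon✓ 2048:Sat 2052:Thu 2056:Tue 2060:Sun 2064:Fri 2068:Wed 2072:Mon✓ 2076:Sat 2080:Thu
Monday: 2044, 2072 → 2.

2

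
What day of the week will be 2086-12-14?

Saturday

January 1, 2086 is a Tuesday.
December 14 is day 348 of the year, i.e. 347 days after Jan 1.
347 mod 7 = 4, so advance 4 weekdays from Tuesday: Saturday.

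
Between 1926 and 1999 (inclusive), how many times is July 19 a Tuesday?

Track July 19's weekday year by year (advancing +1, or +2 across a Feb 29):
  1926: Mon  1927: Tue (+1) ✓  1928: Thu (+2)  1929: Fri (+1)  1930: Sat (+1)
  1931: Sun (+1)  1932: Tue (+2) ✓  1933: Wed (+1)  1934: Thu (+1)  1935: Fri (+1)
  1936: Sun (+2)  1937: Mon (+1)  1938: Tue (+1) ✓  1939: Wed (+1)  … (46 more years) …
  1986: Sat (+1)  1987: Sun (+1)  1988: Tue (+2) ✓  1989: Wed (+1)  1990: Thu (+1)
  1991: Fri (+1)  1992: Sun (+2)  1993: Mon (+1)  1994: Tue (+1) ✓  1995: Wed (+1)
  1996: Fri (+2)  1997: Sat (+1)  1998: Sun (+1)  1999: Mon (+1)
Tuesday years: 1927, 1932, 1938, 1949, 1955, 1960, 1966, 1977, 1983, 1988, 1994 — 11 in total.

11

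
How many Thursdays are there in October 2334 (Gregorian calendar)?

October 2334 has 31 days and begins on Monday.
The first Thursday is October 4.
Thursdays fall on 4, 11, 18, 25 — that's 4.

4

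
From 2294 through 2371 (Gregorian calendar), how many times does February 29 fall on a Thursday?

3

Leap years in 2294–2371: 18 of them.
Feb 29 weekday advances by 5 (mod 7) from one leap year to the next four years later (or differs when a century non-leap intervenes).
Leap-day weekdays: 2296:Sat 2304:Mon 2308:Sat 2312:Thu✓ 2316:Tue 2320:Sun 2324:Fri 2328:Wed 2332:Mon 2336:Sat 2340:Thu✓ 2344:Tue 2348:Sun 2352:Fri 2356:Wed 2360:Mon 2364:Sat 2368:Thu✓
Thursday: 2312, 2340, 2368 → 3.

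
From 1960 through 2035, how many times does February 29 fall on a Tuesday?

Leap years in 1960–2035: 19 of them.
Feb 29 weekday advances by 5 (mod 7) from one leap year to the next four years later (or differs when a century non-leap intervenes).
Leap-day weekdays: 1960:Mon 1964:Sat 1968:Thu 1972:Tue✓ 1976:Sun 1980:Fri 1984:Wed 1988:Mon 1992:Sat 1996:Thu 2000:Tue✓ 2004:Sun 2008:Fri 2012:Wed 2016:Mon 2020:Sat 2024:Thu 2028:Tue✓ 2032:Sun
Tuesday: 1972, 2000, 2028 → 3.

3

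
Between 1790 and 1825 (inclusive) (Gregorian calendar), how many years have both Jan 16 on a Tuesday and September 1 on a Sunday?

1

Check each year's weekday for Jan 16 and September 1:
  1790: Sat/Wed  1791: Sun/Thu  1792: Mon/Sat  1793: Wed/Sun  1794: Thu/Mon  1795: Fri/Tue  1796: Sat/Thu  1797: Mon/Fri  1798: Tue/Sat  1799: Wed/Sun  1800: Thu/Mon  1801: Fri/Tue  1802: Sat/Wed  1803: Sun/Thu  …(8 more)…  1812: Thu/Tue  1813: Sat/Wed  1814: Sun/Thu  1815: Mon/Fri  1816: Tue/Sun ✓  1817: Thu/Mon  1818: Fri/Tue  1819: Sat/Wed  1820: Sun/Fri  1821: Tue/Sat  1822: Wed/Sun  1823: Thu/Mon  1824: Fri/Wed  1825: Sun/Thu
Both conditions hold in: 1816 — 1.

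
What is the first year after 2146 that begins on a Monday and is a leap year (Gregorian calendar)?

2148

Jan 1 advances by 2 weekdays after a leap year and by 1 after a common year.
2146: Jan 1 is Saturday.
2147: Sunday
2148: Monday (leap)
2148 begins on a Monday and is a leap year.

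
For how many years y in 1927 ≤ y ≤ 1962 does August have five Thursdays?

16

August has 31 days; it has five Thursdays when Thursday falls among the first (month-length − 28) days — i.e. when August 1 is one of Thursday/Wednesday/Tuesday.
August 1 by year: 1927:Mon 1928:Wed✓ 1929:Thu✓ 1930:Fri 1931:Sat 1932:Mon 1933:Tue✓ 1934:Wed✓ 1935:Thu✓ 1936:Sat 1937:Sun 1938:Mon 1939:Tue✓ 1940:Thu✓ 1941:Fri …(6 more)… 1948:Sun 1949:Mon 1950:Tue✓ 1951:Wed✓ 1952:Fri 1953:Sat 1954:Sun 1955:Mon 1956:Wed✓ 1957:Thu✓ 1958:Fri 1959:Sat 1960:Mon 1961:Tue✓ 1962:Wed✓
Years with five Thursdays: 1928, 1929, 1933, 1934, 1935, 1939, 1940, 1944, 1945, 1946, 1950, 1951, 1956, 1957, 1961, 1962 → 16.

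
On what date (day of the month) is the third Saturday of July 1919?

July 1, 1919 is a Tuesday, so the first Saturday is the 5th.
The third Saturday is 5 + 14 = 19.

19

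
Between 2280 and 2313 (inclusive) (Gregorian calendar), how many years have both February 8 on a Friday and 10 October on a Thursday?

4

Check each year's weekday for February 8 and 10 October:
  2280: Sun/Sun  2281: Tue/Mon  2282: Wed/Tue  2283: Thu/Wed  2284: Fri/Fri  2285: Sun/Sat  2286: Mon/Sun  2287: Tue/Mon  2288: Wed/Wed  2289: Fri/Thu ✓  2290: Sat/Fri  2291: Sun/Sat  2292: Mon/Mon  2293: Wed/Tue  …(6 more)…  2300: Thu/Wed  2301: Fri/Thu ✓  2302: Sat/Fri  2303: Sun/Sat  2304: Mon/Mon  2305: Wed/Tue  2306: Thu/Wed  2307: Fri/Thu ✓  2308: Sat/Sat  2309: Mon/Sun  2310: Tue/Mon  2311: Wed/Tue  2312: Thu/Thu  2313: Sat/Fri
Both conditions hold in: 2289, 2295, 2301, 2307 — 4.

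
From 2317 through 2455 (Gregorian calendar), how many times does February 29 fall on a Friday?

5

Leap years in 2317–2455: 34 of them.
Feb 29 weekday advances by 5 (mod 7) from one leap year to the next four years later (or differs when a century non-leap intervenes).
Leap-day weekdays: 2320:Sun 2324:Fri✓ 2328:Wed 2332:Mon 2336:Sat 2340:Thu 2344:Tue 2348:Sun 2352:Fri✓ 2356:Wed 2360:Mon 2364:Sat 2368:Thu …(8 more)… 2404:Sun 2408:Fri✓ 2412:Wed 2416:Mon 2420:Sat 2424:Thu 2428:Tue 2432:Sun 2436:Fri✓ 2440:Wed 2444:Mon 2448:Sat 2452:Thu
Friday: 2324, 2352, 2380, 2408, 2436 → 5.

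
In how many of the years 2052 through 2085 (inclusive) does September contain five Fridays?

9

September has 30 days; it has five Fridays when Friday falls among the first (month-length − 28) days — i.e. when September 1 is one of Friday/Thursday.
September 1 by year: 2052:Sun 2053:Mon 2054:Tue 2055:Wed 2056:Fri✓ 2057:Sat 2058:Sun 2059:Mon 2060:Wed 2061:Thu✓ 2062:Fri✓ 2063:Sat 2064:Mon 2065:Tue 2066:Wed …(4 more)… 2071:Tue 2072:Thu✓ 2073:Fri✓ 2074:Sat 2075:Sun 2076:Tue 2077:Wed 2078:Thu✓ 2079:Fri✓ 2080:Sun 2081:Mon 2082:Tue 2083:Wed 2084:Fri✓ 2085:Sat
Years with five Fridays: 2056, 2061, 2062, 2067, 2072, 2073, 2078, 2079, 2084 → 9.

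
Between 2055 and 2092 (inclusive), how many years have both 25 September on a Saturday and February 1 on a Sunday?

Check each year's weekday for 25 September and February 1:
  2055: Sat/Mon  2056: Mon/Tue  2057: Tue/Thu  2058: Wed/Fri  2059: Thu/Sat  2060: Sat/Sun ✓  2061: Sun/Tue  2062: Mon/Wed  2063: Tue/Thu  2064: Thu/Fri  2065: Fri/Sun  2066: Sat/Mon  2067: Sun/Tue  2068: Tue/Wed  …(10 more)…  2079: Mon/Wed  2080: Wed/Thu  2081: Thu/Sat  2082: Fri/Sun  2083: Sat/Mon  2084: Mon/Tue  2085: Tue/Thu  2086: Wed/Fri  2087: Thu/Sat  2088: Sat/Sun ✓  2089: Sun/Tue  2090: Mon/Wed  2091: Tue/Thu  2092: Thu/Fri
Both conditions hold in: 2060, 2088 — 2.

2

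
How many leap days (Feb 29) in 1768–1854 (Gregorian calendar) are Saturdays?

3

Leap years in 1768–1854: 21 of them.
Feb 29 weekday advances by 5 (mod 7) from one leap year to the next four years later (or differs when a century non-leap intervenes).
Leap-day weekdays: 1768:Mon 1772:Sat✓ 1776:Thu 1780:Tue 1784:Sun 1788:Fri 1792:Wed 1796:Mon 1804:Wed 1808:Mon 1812:Sat✓ 1816:Thu 1820:Tue 1824:Sun 1828:Fri 1832:Wed 1836:Mon 1840:Sat✓ 1844:Thu 1848:Tue 1852:Sun
Saturday: 1772, 1812, 1840 → 3.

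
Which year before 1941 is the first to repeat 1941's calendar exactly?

1930

Two years share a calendar iff Jan 1 falls on the same weekday and both are leap or both are common. 1941: Jan 1 is Wednesday, common year.
1940: Jan 1 Monday, leap
1939: Jan 1 Sunday, common
1938: Jan 1 Saturday, common
1937: Jan 1 Friday, common
1936: Jan 1 Wednesday, leap
1935: Jan 1 Tuesday, common
1934: Jan 1 Monday, common
1933: Jan 1 Sunday, common
1932: Jan 1 Friday, leap
1931: Jan 1 Thursday, common
1930: Jan 1 Wednesday, common
1930 matches on both conditions.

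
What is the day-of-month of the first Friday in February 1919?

7

February 1, 1919 is a Saturday, so the first Friday is the 7th.
The first Friday is 7 + 0 = 7.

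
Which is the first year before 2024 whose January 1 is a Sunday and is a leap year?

Jan 1 advances by 2 weekdays after a leap year and by 1 after a common year.
2024: Jan 1 is Monday (leap).
2023: Sunday
2022: Saturday
2021: Friday
2020: Wednesday (leap)
2019: Tuesday
2018: Monday
2017: Sunday
2016: Friday (leap)
2015: Thursday
2014: Wednesday
2013: Tuesday
2012: Sunday (leap)
2012 begins on a Sunday and is a leap year.

2012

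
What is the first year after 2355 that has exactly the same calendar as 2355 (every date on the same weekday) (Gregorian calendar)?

Two years share a calendar iff Jan 1 falls on the same weekday and both are leap or both are common. 2355: Jan 1 is Saturday, common year.
2356: Jan 1 Sunday, leap
2357: Jan 1 Tuesday, common
2358: Jan 1 Wednesday, common
2359: Jan 1 Thursday, common
2360: Jan 1 Friday, leap
2361: Jan 1 Sunday, common
2362: Jan 1 Monday, common
2363: Jan 1 Tuesday, common
2364: Jan 1 Wednesday, leap
2365: Jan 1 Friday, common
2366: Jan 1 Saturday, common
2366 matches on both conditions.

2366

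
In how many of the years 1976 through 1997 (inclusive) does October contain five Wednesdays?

9

October has 31 days; it has five Wednesdays when Wednesday falls among the first (month-length − 28) days — i.e. when October 1 is one of Wednesday/Tuesday/Monday.
October 1 by year: 1976:Fri 1977:Sat 1978:Sun 1979:Mon✓ 1980:Wed✓ 1981:Thu 1982:Fri 1983:Sat 1984:Mon✓ 1985:Tue✓ 1986:Wed✓ 1987:Thu 1988:Sat 1989:Sun 1990:Mon✓ 1991:Tue✓ 1992:Thu 1993:Fri 1994:Sat 1995:Sun 1996:Tue✓ 1997:Wed✓
Years with five Wednesdays: 1979, 1980, 1984, 1985, 1986, 1990, 1991, 1996, 1997 → 9.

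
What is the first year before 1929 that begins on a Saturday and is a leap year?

1916

Jan 1 advances by 2 weekdays after a leap year and by 1 after a common year.
1929: Jan 1 is Tuesday.
1928: Sunday (leap)
1927: Saturday
1926: Friday
1925: Thursday
1924: Tuesday (leap)
1923: Monday
1922: Sunday
1921: Saturday
1920: Thursday (leap)
1919: Wednesday
1918: Tuesday
1917: Monday
1916: Saturday (leap)
1916 begins on a Saturday and is a leap year.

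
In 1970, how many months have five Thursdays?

A month of length L has five Thursdays iff its first Thursday is on day ≤ L−28 (so day 1–3 in a 31-day month, 1–2 in a 30-day month, day 1 in a leap February).
Checking each month of 1970: Jan starts Thu (31d) ✓; Feb starts Sun (28d); Mar starts Sun (31d); Apr starts Wed (30d) ✓; May starts Fri (31d); Jun starts Mon (30d); Jul starts Wed (31d) ✓; Aug starts Sat (31d); Sep starts Tue (30d); Oct starts Thu (31d) ✓; Nov starts Sun (30d); Dec starts Tue (31d) ✓.
Five-Thursday months: January, April, July, October, December → 5.

5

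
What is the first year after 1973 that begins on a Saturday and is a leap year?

Jan 1 advances by 2 weekdays after a leap year and by 1 after a common year.
1973: Jan 1 is Monday.
1974: Tuesday
1975: Wednesday
1976: Thursday (leap)
1977: Saturday
1978: Sunday
1979: Monday
1980: Tuesday (leap)
1981: Thursday
1982: Friday
1983: Saturday
1984: Sunday (leap)
1985: Tuesday
1986: Wednesday
1987: Thursday
1988: Friday (leap)
1989: Sunday
1990: Monday
1991: Tuesday
1992: Wednesday (leap)
1993: Friday
1994: Saturday
1995: Sunday
1996: Monday (leap)
1997: Wednesday
1998: Thursday
1999: Friday
2000: Saturday (leap)
2000 begins on a Saturday and is a leap year.

2000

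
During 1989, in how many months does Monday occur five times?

A month of length L has five Mondays iff its first Monday is on day ≤ L−28 (so day 1–3 in a 31-day month, 1–2 in a 30-day month, day 1 in a leap February).
Checking each month of 1989: Jan starts Sun (31d) ✓; Feb starts Wed (28d); Mar starts Wed (31d); Apr starts Sat (30d); May starts Mon (31d) ✓; Jun starts Thu (30d); Jul starts Sat (31d) ✓; Aug starts Tue (31d); Sep starts Fri (30d); Oct starts Sun (31d) ✓; Nov starts Wed (30d); Dec starts Fri (31d).
Five-Monday months: January, May, July, October → 4.

4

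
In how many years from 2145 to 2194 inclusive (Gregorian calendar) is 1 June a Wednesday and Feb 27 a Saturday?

1

Check each year's weekday for 1 June and Feb 27:
  2145: Tue/Sat  2146: Wed/Sun  2147: Thu/Mon  2148: Sat/Tue  2149: Sun/Thu  2150: Mon/Fri  2151: Tue/Sat  2152: Thu/Sun  2153: Fri/Tue  2154: Sat/Wed  2155: Sun/Thu  2156: Tue/Fri  2157: Wed/Sun  2158: Thu/Mon  …(22 more)…  2181: Fri/Tue  2182: Sat/Wed  2183: Sun/Thu  2184: Tue/Fri  2185: Wed/Sun  2186: Thu/Mon  2187: Fri/Tue  2188: Sun/Wed  2189: Mon/Fri  2190: Tue/Sat  2191: Wed/Sun  2192: Fri/Mon  2193: Sat/Wed  2194: Sun/Thu
Both conditions hold in: 2168 — 1.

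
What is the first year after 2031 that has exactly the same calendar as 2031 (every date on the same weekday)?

Two years share a calendar iff Jan 1 falls on the same weekday and both are leap or both are common. 2031: Jan 1 is Wednesday, common year.
2032: Jan 1 Thursday, leap
2033: Jan 1 Saturday, common
2034: Jan 1 Sunday, common
2035: Jan 1 Monday, common
2036: Jan 1 Tuesday, leap
2037: Jan 1 Thursday, common
2038: Jan 1 Friday, common
2039: Jan 1 Saturday, common
2040: Jan 1 Sunday, leap
2041: Jan 1 Tuesday, common
2042: Jan 1 Wednesday, common
2042 matches on both conditions.

2042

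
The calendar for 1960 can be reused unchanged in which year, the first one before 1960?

Two years share a calendar iff Jan 1 falls on the same weekday and both are leap or both are common. 1960: Jan 1 is Friday, leap year.
1959: Jan 1 Thursday, common
1958: Jan 1 Wednesday, common
1957: Jan 1 Tuesday, common
1956: Jan 1 Sunday, leap
1955: Jan 1 Saturday, common
1954: Jan 1 Friday, common
1953: Jan 1 Thursday, common
1952: Jan 1 Tuesday, leap
1951: Jan 1 Monday, common
1950: Jan 1 Sunday, common
1949: Jan 1 Saturday, common
1948: Jan 1 Thursday, leap
1947: Jan 1 Wednesday, common
1946: Jan 1 Tuesday, common
1945: Jan 1 Monday, common
1944: Jan 1 Saturday, leap
1943: Jan 1 Friday, common
1942: Jan 1 Thursday, common
1941: Jan 1 Wednesday, common
1940: Jan 1 Monday, leap
1939: Jan 1 Sunday, common
1938: Jan 1 Saturday, common
1937: Jan 1 Friday, common
1936: Jan 1 Wednesday, leap
1935: Jan 1 Tuesday, common
1934: Jan 1 Monday, common
1933: Jan 1 Sunday, common
1932: Jan 1 Friday, leap
1932 matches on both conditions.

1932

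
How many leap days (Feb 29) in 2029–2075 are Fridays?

Leap years in 2029–2075: 11 of them.
Feb 29 weekday advances by 5 (mod 7) from one leap year to the next four years later (or differs when a century non-leap intervenes).
Leap-day weekdays: 2032:Sun 2036:Fri✓ 2040:Wed 2044:Mon 2048:Sat 2052:Thu 2056:Tue 2060:Sun 2064:Fri✓ 2068:Wed 2072:Mon
Friday: 2036, 2064 → 2.

2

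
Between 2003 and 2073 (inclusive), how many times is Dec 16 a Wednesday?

10

Track Dec 16's weekday year by year (advancing +1, or +2 across a Feb 29):
  2003: Tue  2004: Thu (+2)  2005: Fri (+1)  2006: Sat (+1)  2007: Sun (+1)
  2008: Tue (+2)  2009: Wed (+1) ✓  2010: Thu (+1)  2011: Fri (+1)  2012: Sun (+2)
  2013: Mon (+1)  2014: Tue (+1)  2015: Wed (+1) ✓  2016: Fri (+2)  … (43 more years) …
  2060: Thu (+2)  2061: Fri (+1)  2062: Sat (+1)  2063: Sun (+1)  2064: Tue (+2)
  2065: Wed (+1) ✓  2066: Thu (+1)  2067: Fri (+1)  2068: Sun (+2)  2069: Mon (+1)
  2070: Tue (+1)  2071: Wed (+1) ✓  2072: Fri (+2)  2073: Sat (+1)
Wednesday years: 2009, 2015, 2020, 2026, 2037, 2043, 2048, 2054, 2065, 2071 — 10 in total.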